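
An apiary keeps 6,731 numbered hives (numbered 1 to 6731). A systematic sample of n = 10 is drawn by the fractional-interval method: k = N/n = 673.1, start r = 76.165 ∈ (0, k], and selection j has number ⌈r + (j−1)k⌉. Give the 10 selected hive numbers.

j=1: r + 0k = 76.165 → ⌈·⌉ = 77
j=2: r + 1k = 749.265 → ⌈·⌉ = 750
j=3: r + 2k = 1422.365 → ⌈·⌉ = 1423
j=4: r + 3k = 2095.465 → ⌈·⌉ = 2096
j=5: r + 4k = 2768.565 → ⌈·⌉ = 2769
j=6: r + 5k = 3441.665 → ⌈·⌉ = 3442
j=7: r + 6k = 4114.765 → ⌈·⌉ = 4115
j=8: r + 7k = 4787.865 → ⌈·⌉ = 4788
j=9: r + 8k = 5460.965 → ⌈·⌉ = 5461
j=10: r + 9k = 6134.065 → ⌈·⌉ = 6135

77, 750, 1423, 2096, 2769, 3442, 4115, 4788, 5461, 6135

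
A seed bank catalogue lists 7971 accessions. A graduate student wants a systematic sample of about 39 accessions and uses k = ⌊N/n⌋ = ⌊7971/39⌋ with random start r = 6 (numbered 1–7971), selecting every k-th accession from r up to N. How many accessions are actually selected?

k = ⌊7971/39⌋ = 204
Achieved size = ⌊(7971 − 6)/204⌋ + 1 = ⌊7965/204⌋ + 1 = 39 + 1 = 40
(last selection: 6 + 39×204 = 7962 ≤ 7971; next would be 8166 > 7971)

40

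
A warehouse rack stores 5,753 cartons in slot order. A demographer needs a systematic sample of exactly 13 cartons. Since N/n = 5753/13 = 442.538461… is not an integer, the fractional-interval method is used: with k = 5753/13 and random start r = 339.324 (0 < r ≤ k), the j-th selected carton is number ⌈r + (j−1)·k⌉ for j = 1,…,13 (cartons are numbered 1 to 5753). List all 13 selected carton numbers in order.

340, 782, 1225, 1667, 2110, 2553, 2995, 3438, 3880, 4323, 4765, 5208, 5650

j=1: r + 0k = 339.324 → ⌈·⌉ = 340
j=2: r + 1k = 781.862461… → ⌈·⌉ = 782
j=3: r + 2k = 1224.400923… → ⌈·⌉ = 1225
j=4: r + 3k = 1666.939384… → ⌈·⌉ = 1667
j=5: r + 4k = 2109.477846… → ⌈·⌉ = 2110
j=6: r + 5k = 2552.016307… → ⌈·⌉ = 2553
j=7: r + 6k = 2994.554769… → ⌈·⌉ = 2995
j=8: r + 7k = 3437.093230… → ⌈·⌉ = 3438
j=9: r + 8k = 3879.631692… → ⌈·⌉ = 3880
j=10: r + 9k = 4322.170153… → ⌈·⌉ = 4323
j=11: r + 10k = 4764.708615… → ⌈·⌉ = 4765
j=12: r + 11k = 5207.247076… → ⌈·⌉ = 5208
j=13: r + 12k = 5649.785538… → ⌈·⌉ = 5650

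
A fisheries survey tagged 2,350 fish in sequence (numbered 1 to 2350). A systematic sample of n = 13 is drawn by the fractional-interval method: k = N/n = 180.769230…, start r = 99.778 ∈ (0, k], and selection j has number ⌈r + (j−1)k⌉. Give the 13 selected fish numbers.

j=1: r + 0k = 99.778 → ⌈·⌉ = 100
j=2: r + 1k = 280.547230… → ⌈·⌉ = 281
j=3: r + 2k = 461.316461… → ⌈·⌉ = 462
j=4: r + 3k = 642.085692… → ⌈·⌉ = 643
j=5: r + 4k = 822.854923… → ⌈·⌉ = 823
j=6: r + 5k = 1003.624153… → ⌈·⌉ = 1004
j=7: r + 6k = 1184.393384… → ⌈·⌉ = 1185
j=8: r + 7k = 1365.162615… → ⌈·⌉ = 1366
j=9: r + 8k = 1545.931846… → ⌈·⌉ = 1546
j=10: r + 9k = 1726.701076… → ⌈·⌉ = 1727
j=11: r + 10k = 1907.470307… → ⌈·⌉ = 1908
j=12: r + 11k = 2088.239538… → ⌈·⌉ = 2089
j=13: r + 12k = 2269.008769… → ⌈·⌉ = 2270

100, 281, 462, 643, 823, 1004, 1185, 1366, 1546, 1727, 1908, 2089, 2270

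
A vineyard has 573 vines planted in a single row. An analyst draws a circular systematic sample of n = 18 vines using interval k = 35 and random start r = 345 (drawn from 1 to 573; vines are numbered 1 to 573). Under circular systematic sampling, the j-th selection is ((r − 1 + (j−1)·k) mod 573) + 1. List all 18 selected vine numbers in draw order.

345, 380, 415, 450, 485, 520, 555, 17, 52, 87, 122, 157, 192, 227, 262, 297, 332, 367

Selection 1: 345
Selection 2: 345 + 35 = 380
Selection 3: 380 + 35 = 415
Selection 4: 415 + 35 = 450
Selection 5: 450 + 35 = 485
Selection 6: 485 + 35 = 520
Selection 7: 520 + 35 = 555
Selection 8: 555 + 35 = 590 → 590 − 573 = 17
Selection 9: 17 + 35 = 52
Selection 10: 52 + 35 = 87
Selection 11: 87 + 35 = 122
Selection 12: 122 + 35 = 157
Selection 13: 157 + 35 = 192
Selection 14: 192 + 35 = 227
Selection 15: 227 + 35 = 262
Selection 16: 262 + 35 = 297
Selection 17: 297 + 35 = 332
Selection 18: 332 + 35 = 367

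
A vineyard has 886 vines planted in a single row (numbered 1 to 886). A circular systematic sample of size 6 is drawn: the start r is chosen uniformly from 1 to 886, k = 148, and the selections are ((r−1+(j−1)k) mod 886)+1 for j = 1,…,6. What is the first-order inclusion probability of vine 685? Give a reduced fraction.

3/443

For each position j, as r ranges over 1…886 the j-th selection hits every vine exactly once, so vine 685 is selected for exactly 6 of the 886 starts.
Inclusion probability = 6/886 = 3/443.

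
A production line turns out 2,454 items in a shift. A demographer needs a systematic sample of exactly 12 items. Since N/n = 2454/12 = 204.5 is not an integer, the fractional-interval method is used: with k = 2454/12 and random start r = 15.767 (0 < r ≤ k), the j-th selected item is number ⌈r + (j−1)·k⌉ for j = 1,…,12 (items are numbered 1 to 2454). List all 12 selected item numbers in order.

16, 221, 425, 630, 834, 1039, 1243, 1448, 1652, 1857, 2061, 2266

j=1: r + 0k = 15.767 → ⌈·⌉ = 16
j=2: r + 1k = 220.267 → ⌈·⌉ = 221
j=3: r + 2k = 424.767 → ⌈·⌉ = 425
j=4: r + 3k = 629.267 → ⌈·⌉ = 630
j=5: r + 4k = 833.767 → ⌈·⌉ = 834
j=6: r + 5k = 1038.267 → ⌈·⌉ = 1039
j=7: r + 6k = 1242.767 → ⌈·⌉ = 1243
j=8: r + 7k = 1447.267 → ⌈·⌉ = 1448
j=9: r + 8k = 1651.767 → ⌈·⌉ = 1652
j=10: r + 9k = 1856.267 → ⌈·⌉ = 1857
j=11: r + 10k = 2060.767 → ⌈·⌉ = 2061
j=12: r + 11k = 2265.267 → ⌈·⌉ = 2266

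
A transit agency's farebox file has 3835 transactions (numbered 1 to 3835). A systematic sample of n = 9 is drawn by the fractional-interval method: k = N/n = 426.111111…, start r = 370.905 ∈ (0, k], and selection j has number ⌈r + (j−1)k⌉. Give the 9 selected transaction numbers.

j=1: r + 0k = 370.905 → ⌈·⌉ = 371
j=2: r + 1k = 797.016111… → ⌈·⌉ = 798
j=3: r + 2k = 1223.127222… → ⌈·⌉ = 1224
j=4: r + 3k = 1649.238333… → ⌈·⌉ = 1650
j=5: r + 4k = 2075.349444… → ⌈·⌉ = 2076
j=6: r + 5k = 2501.460555… → ⌈·⌉ = 2502
j=7: r + 6k = 2927.571666… → ⌈·⌉ = 2928
j=8: r + 7k = 3353.682777… → ⌈·⌉ = 3354
j=9: r + 8k = 3779.793888… → ⌈·⌉ = 3780

371, 798, 1224, 1650, 2076, 2502, 2928, 3354, 3780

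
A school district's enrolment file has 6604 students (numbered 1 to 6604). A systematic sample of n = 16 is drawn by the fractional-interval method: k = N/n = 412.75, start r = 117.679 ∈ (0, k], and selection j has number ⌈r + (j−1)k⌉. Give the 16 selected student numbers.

j=1: r + 0k = 117.679 → ⌈·⌉ = 118
j=2: r + 1k = 530.429 → ⌈·⌉ = 531
j=3: r + 2k = 943.179 → ⌈·⌉ = 944
j=4: r + 3k = 1355.929 → ⌈·⌉ = 1356
j=5: r + 4k = 1768.679 → ⌈·⌉ = 1769
j=6: r + 5k = 2181.429 → ⌈·⌉ = 2182
j=7: r + 6k = 2594.179 → ⌈·⌉ = 2595
j=8: r + 7k = 3006.929 → ⌈·⌉ = 3007
j=9: r + 8k = 3419.679 → ⌈·⌉ = 3420
j=10: r + 9k = 3832.429 → ⌈·⌉ = 3833
j=11: r + 10k = 4245.179 → ⌈·⌉ = 4246
j=12: r + 11k = 4657.929 → ⌈·⌉ = 4658
j=13: r + 12k = 5070.679 → ⌈·⌉ = 5071
j=14: r + 13k = 5483.429 → ⌈·⌉ = 5484
j=15: r + 14k = 5896.179 → ⌈·⌉ = 5897
j=16: r + 15k = 6308.929 → ⌈·⌉ = 6309

118, 531, 944, 1356, 1769, 2182, 2595, 3007, 3420, 3833, 4246, 4658, 5071, 5484, 5897, 6309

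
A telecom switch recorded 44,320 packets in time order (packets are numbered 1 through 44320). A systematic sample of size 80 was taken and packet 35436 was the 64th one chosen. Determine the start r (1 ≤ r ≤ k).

534

k = 44320/80 = 554
r = 35436 − (64−1)×554 = 35436 − 34902 = 534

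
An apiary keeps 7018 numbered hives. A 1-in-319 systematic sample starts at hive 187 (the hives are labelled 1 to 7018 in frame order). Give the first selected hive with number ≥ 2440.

k = 319
Steps past start: ⌈(2440 − 187)/319⌉ = ⌈2253/319⌉ = 8
Selected hive: 187 + 8×319 = 2739

2739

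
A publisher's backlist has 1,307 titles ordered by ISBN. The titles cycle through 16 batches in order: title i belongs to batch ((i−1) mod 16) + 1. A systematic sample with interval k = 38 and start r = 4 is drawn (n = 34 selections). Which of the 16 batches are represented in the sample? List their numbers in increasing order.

Consecutive selections differ by k = 38, so their batch numbers differ by 38 mod 16 = 6.
gcd(38, 16) = 2, so the sample visits 16/2 = 8 distinct residues mod 16.
Start 4 is batch 4; the batches hit are 2, 4, 6, 8, 10, 12, 14, 16.

2, 4, 6, 8, 10, 12, 14, 16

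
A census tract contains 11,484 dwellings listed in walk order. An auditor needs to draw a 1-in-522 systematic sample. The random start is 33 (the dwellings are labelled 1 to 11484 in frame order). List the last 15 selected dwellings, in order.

3687, 4209, 4731, 5253, 5775, 6297, 6819, 7341, 7863, 8385, 8907, 9429, 9951, 10473, 10995

8th selection = 33 + 7×522 = 3687
9th: 3687 + 522 = 4209
10th: 4209 + 522 = 4731
11th: 4731 + 522 = 5253
12th: 5253 + 522 = 5775
13th: 5775 + 522 = 6297
14th: 6297 + 522 = 6819
15th: 6819 + 522 = 7341
16th: 7341 + 522 = 7863
17th: 7863 + 522 = 8385
18th: 8385 + 522 = 8907
19th: 8907 + 522 = 9429
20th: 9429 + 522 = 9951
21st: 9951 + 522 = 10473
22nd: 10473 + 522 = 10995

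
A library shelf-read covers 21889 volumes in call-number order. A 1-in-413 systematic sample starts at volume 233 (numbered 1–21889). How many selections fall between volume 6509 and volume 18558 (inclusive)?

29

k = 413
First selection ≥ 6509: 233 + ⌈(6509−233)/413⌉·413 = 233 + 16×413 = 6841
Last selection ≤ 18558: 233 + ⌊(18558−233)/413⌋·413 = 233 + 44×413 = 18405
Count = 44 − 16 + 1 = 29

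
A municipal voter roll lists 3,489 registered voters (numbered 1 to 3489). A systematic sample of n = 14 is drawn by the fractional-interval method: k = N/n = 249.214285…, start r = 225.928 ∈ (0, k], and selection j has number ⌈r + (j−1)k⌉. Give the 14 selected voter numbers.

j=1: r + 0k = 225.928 → ⌈·⌉ = 226
j=2: r + 1k = 475.142285… → ⌈·⌉ = 476
j=3: r + 2k = 724.356571… → ⌈·⌉ = 725
j=4: r + 3k = 973.570857… → ⌈·⌉ = 974
j=5: r + 4k = 1222.785142… → ⌈·⌉ = 1223
j=6: r + 5k = 1471.999428… → ⌈·⌉ = 1472
j=7: r + 6k = 1721.213714… → ⌈·⌉ = 1722
j=8: r + 7k = 1970.428 → ⌈·⌉ = 1971
j=9: r + 8k = 2219.642285… → ⌈·⌉ = 2220
j=10: r + 9k = 2468.856571… → ⌈·⌉ = 2469
j=11: r + 10k = 2718.070857… → ⌈·⌉ = 2719
j=12: r + 11k = 2967.285142… → ⌈·⌉ = 2968
j=13: r + 12k = 3216.499428… → ⌈·⌉ = 3217
j=14: r + 13k = 3465.713714… → ⌈·⌉ = 3466

226, 476, 725, 974, 1223, 1472, 1722, 1971, 2220, 2469, 2719, 2968, 3217, 3466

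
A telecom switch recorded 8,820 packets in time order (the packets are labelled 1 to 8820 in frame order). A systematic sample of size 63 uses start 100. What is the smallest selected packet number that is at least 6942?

6960

k = 8820/63 = 140
Steps past start: ⌈(6942 − 100)/140⌉ = ⌈6842/140⌉ = 49
Selected packet: 100 + 49×140 = 6960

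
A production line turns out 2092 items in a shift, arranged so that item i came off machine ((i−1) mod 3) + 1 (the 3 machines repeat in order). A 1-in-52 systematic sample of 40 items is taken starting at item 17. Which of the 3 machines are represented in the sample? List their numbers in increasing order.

Consecutive selections differ by k = 52, so their machine numbers differ by 52 mod 3 = 1.
gcd(52, 3) = 1, so the sample visits 3/1 = 3 distinct residues mod 3.
Start 17 is machine 2; the machines hit are 1, 2, 3.

1, 2, 3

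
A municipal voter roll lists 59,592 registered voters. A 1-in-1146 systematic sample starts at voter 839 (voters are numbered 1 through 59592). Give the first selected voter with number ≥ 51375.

k = 1146
Steps past start: ⌈(51375 − 839)/1146⌉ = ⌈50536/1146⌉ = 45
Selected voter: 839 + 45×1146 = 52409

52409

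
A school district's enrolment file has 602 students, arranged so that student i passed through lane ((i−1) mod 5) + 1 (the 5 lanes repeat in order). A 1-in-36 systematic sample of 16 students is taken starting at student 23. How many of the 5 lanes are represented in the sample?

Consecutive selections differ by k = 36, so their lane numbers differ by 36 mod 5 = 1.
gcd(36, 5) = 1, so the sample visits 5/1 = 5 distinct residues mod 5.
Start 23 is lane 3; the lanes hit are 1, 2, 3, 4, 5.

5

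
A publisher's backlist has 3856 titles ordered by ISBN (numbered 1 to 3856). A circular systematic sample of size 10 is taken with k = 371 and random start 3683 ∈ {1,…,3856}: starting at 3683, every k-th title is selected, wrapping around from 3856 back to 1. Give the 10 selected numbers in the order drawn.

Selection 1: 3683
Selection 2: 3683 + 371 = 4054 → 4054 − 3856 = 198
Selection 3: 198 + 371 = 569
Selection 4: 569 + 371 = 940
Selection 5: 940 + 371 = 1311
Selection 6: 1311 + 371 = 1682
Selection 7: 1682 + 371 = 2053
Selection 8: 2053 + 371 = 2424
Selection 9: 2424 + 371 = 2795
Selection 10: 2795 + 371 = 3166

3683, 198, 569, 940, 1311, 1682, 2053, 2424, 2795, 3166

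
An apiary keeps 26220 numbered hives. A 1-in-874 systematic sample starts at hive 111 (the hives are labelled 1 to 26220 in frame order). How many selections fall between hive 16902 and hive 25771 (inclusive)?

k = 874
First selection ≥ 16902: 111 + ⌈(16902−111)/874⌉·874 = 111 + 20×874 = 17591
Last selection ≤ 25771: 111 + ⌊(25771−111)/874⌋·874 = 111 + 29×874 = 25457
Count = 29 − 20 + 1 = 10

10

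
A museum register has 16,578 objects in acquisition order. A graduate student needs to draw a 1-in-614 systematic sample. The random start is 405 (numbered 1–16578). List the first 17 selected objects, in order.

object 1: 405
object 2: 405 + 614 = 1019
object 3: 1019 + 614 = 1633
object 4: 1633 + 614 = 2247
object 5: 2247 + 614 = 2861
object 6: 2861 + 614 = 3475
object 7: 3475 + 614 = 4089
object 8: 4089 + 614 = 4703
object 9: 4703 + 614 = 5317
object 10: 5317 + 614 = 5931
object 11: 5931 + 614 = 6545
object 12: 6545 + 614 = 7159
object 13: 7159 + 614 = 7773
object 14: 7773 + 614 = 8387
object 15: 8387 + 614 = 9001
object 16: 9001 + 614 = 9615
object 17: 9615 + 614 = 10229

405, 1019, 1633, 2247, 2861, 3475, 4089, 4703, 5317, 5931, 6545, 7159, 7773, 8387, 9001, 9615, 10229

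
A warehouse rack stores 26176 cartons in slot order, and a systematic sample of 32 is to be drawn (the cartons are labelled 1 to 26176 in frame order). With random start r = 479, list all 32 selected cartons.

479, 1297, 2115, 2933, 3751, 4569, 5387, 6205, 7023, 7841, 8659, 9477, 10295, 11113, 11931, 12749, 13567, 14385, 15203, 16021, 16839, 17657, 18475, 19293, 20111, 20929, 21747, 22565, 23383, 24201, 25019, 25837

k = N/n = 26176/32 = 818
carton 1: 479
carton 2: 479 + 818 = 1297
carton 3: 1297 + 818 = 2115
carton 4: 2115 + 818 = 2933
carton 5: 2933 + 818 = 3751
carton 6: 3751 + 818 = 4569
carton 7: 4569 + 818 = 5387
carton 8: 5387 + 818 = 6205
carton 9: 6205 + 818 = 7023
carton 10: 7023 + 818 = 7841
carton 11: 7841 + 818 = 8659
carton 12: 8659 + 818 = 9477
carton 13: 9477 + 818 = 10295
carton 14: 10295 + 818 = 11113
carton 15: 11113 + 818 = 11931
carton 16: 11931 + 818 = 12749
carton 17: 12749 + 818 = 13567
carton 18: 13567 + 818 = 14385
carton 19: 14385 + 818 = 15203
carton 20: 15203 + 818 = 16021
carton 21: 16021 + 818 = 16839
carton 22: 16839 + 818 = 17657
carton 23: 17657 + 818 = 18475
carton 24: 18475 + 818 = 19293
carton 25: 19293 + 818 = 20111
carton 26: 20111 + 818 = 20929
carton 27: 20929 + 818 = 21747
carton 28: 21747 + 818 = 22565
carton 29: 22565 + 818 = 23383
carton 30: 23383 + 818 = 24201
carton 31: 24201 + 818 = 25019
carton 32: 25019 + 818 = 25837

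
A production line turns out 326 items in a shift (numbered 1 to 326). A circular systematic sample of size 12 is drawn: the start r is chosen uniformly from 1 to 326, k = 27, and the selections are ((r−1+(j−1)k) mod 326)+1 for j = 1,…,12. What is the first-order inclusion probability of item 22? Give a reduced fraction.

6/163

For each position j, as r ranges over 1…326 the j-th selection hits every item exactly once, so item 22 is selected for exactly 12 of the 326 starts.
Inclusion probability = 12/326 = 6/163.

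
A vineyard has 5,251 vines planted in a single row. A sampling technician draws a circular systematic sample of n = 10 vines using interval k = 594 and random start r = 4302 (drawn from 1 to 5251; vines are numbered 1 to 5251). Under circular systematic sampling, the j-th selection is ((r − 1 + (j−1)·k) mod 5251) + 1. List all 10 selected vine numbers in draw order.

4302, 4896, 239, 833, 1427, 2021, 2615, 3209, 3803, 4397

Selection 1: 4302
Selection 2: 4302 + 594 = 4896
Selection 3: 4896 + 594 = 5490 → 5490 − 5251 = 239
Selection 4: 239 + 594 = 833
Selection 5: 833 + 594 = 1427
Selection 6: 1427 + 594 = 2021
Selection 7: 2021 + 594 = 2615
Selection 8: 2615 + 594 = 3209
Selection 9: 3209 + 594 = 3803
Selection 10: 3803 + 594 = 4397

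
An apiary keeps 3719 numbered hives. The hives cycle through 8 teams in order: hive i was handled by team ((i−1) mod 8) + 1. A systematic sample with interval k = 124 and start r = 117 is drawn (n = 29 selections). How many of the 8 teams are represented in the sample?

Consecutive selections differ by k = 124, so their team numbers differ by 124 mod 8 = 4.
gcd(124, 8) = 4, so the sample visits 8/4 = 2 distinct residues mod 8.
Start 117 is team 5; the teams hit are 1, 5.

2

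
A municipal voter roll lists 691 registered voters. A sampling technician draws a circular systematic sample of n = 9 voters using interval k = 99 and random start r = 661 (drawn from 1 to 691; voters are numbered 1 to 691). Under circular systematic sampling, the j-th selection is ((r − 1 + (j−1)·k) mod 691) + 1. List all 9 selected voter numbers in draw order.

661, 69, 168, 267, 366, 465, 564, 663, 71

Selection 1: 661
Selection 2: 661 + 99 = 760 → 760 − 691 = 69
Selection 3: 69 + 99 = 168
Selection 4: 168 + 99 = 267
Selection 5: 267 + 99 = 366
Selection 6: 366 + 99 = 465
Selection 7: 465 + 99 = 564
Selection 8: 564 + 99 = 663
Selection 9: 663 + 99 = 762 → 762 − 691 = 71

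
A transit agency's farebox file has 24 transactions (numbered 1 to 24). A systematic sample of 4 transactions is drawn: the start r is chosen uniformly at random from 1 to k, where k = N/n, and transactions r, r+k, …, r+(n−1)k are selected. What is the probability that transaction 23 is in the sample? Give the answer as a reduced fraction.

1/6

k = 24/4 = 6.
Transaction 23 is selected iff r ≡ 23 (mod 6); exactly one such r in {1,…,6}.
Inclusion probability = 1/6.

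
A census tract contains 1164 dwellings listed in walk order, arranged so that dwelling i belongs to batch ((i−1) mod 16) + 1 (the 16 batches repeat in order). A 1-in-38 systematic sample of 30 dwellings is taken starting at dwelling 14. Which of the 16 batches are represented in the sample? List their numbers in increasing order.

2, 4, 6, 8, 10, 12, 14, 16

Consecutive selections differ by k = 38, so their batch numbers differ by 38 mod 16 = 6.
gcd(38, 16) = 2, so the sample visits 16/2 = 8 distinct residues mod 16.
Start 14 is batch 14; the batches hit are 2, 4, 6, 8, 10, 12, 14, 16.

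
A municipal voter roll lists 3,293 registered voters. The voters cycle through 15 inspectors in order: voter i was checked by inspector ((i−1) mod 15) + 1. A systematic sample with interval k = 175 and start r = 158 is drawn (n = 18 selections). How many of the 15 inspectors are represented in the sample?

Consecutive selections differ by k = 175, so their inspector numbers differ by 175 mod 15 = 10.
gcd(175, 15) = 5, so the sample visits 15/5 = 3 distinct residues mod 15.
Start 158 is inspector 8; the inspectors hit are 3, 8, 13.

3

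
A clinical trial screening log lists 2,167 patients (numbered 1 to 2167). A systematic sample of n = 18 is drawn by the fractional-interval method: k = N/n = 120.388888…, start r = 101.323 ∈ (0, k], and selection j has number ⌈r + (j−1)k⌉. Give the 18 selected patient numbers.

102, 222, 343, 463, 583, 704, 824, 945, 1065, 1185, 1306, 1426, 1546, 1667, 1787, 1908, 2028, 2148

j=1: r + 0k = 101.323 → ⌈·⌉ = 102
j=2: r + 1k = 221.711888… → ⌈·⌉ = 222
j=3: r + 2k = 342.100777… → ⌈·⌉ = 343
j=4: r + 3k = 462.489666… → ⌈·⌉ = 463
j=5: r + 4k = 582.878555… → ⌈·⌉ = 583
j=6: r + 5k = 703.267444… → ⌈·⌉ = 704
j=7: r + 6k = 823.656333… → ⌈·⌉ = 824
j=8: r + 7k = 944.045222… → ⌈·⌉ = 945
j=9: r + 8k = 1064.434111… → ⌈·⌉ = 1065
j=10: r + 9k = 1184.823 → ⌈·⌉ = 1185
j=11: r + 10k = 1305.211888… → ⌈·⌉ = 1306
j=12: r + 11k = 1425.600777… → ⌈·⌉ = 1426
j=13: r + 12k = 1545.989666… → ⌈·⌉ = 1546
j=14: r + 13k = 1666.378555… → ⌈·⌉ = 1667
j=15: r + 14k = 1786.767444… → ⌈·⌉ = 1787
j=16: r + 15k = 1907.156333… → ⌈·⌉ = 1908
j=17: r + 16k = 2027.545222… → ⌈·⌉ = 2028
j=18: r + 17k = 2147.934111… → ⌈·⌉ = 2148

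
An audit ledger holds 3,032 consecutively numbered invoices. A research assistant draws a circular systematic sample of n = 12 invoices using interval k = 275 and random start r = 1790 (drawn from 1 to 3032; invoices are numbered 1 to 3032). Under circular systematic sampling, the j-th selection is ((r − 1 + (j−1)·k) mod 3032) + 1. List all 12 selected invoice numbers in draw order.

1790, 2065, 2340, 2615, 2890, 133, 408, 683, 958, 1233, 1508, 1783

Selection 1: 1790
Selection 2: 1790 + 275 = 2065
Selection 3: 2065 + 275 = 2340
Selection 4: 2340 + 275 = 2615
Selection 5: 2615 + 275 = 2890
Selection 6: 2890 + 275 = 3165 → 3165 − 3032 = 133
Selection 7: 133 + 275 = 408
Selection 8: 408 + 275 = 683
Selection 9: 683 + 275 = 958
Selection 10: 958 + 275 = 1233
Selection 11: 1233 + 275 = 1508
Selection 12: 1508 + 275 = 1783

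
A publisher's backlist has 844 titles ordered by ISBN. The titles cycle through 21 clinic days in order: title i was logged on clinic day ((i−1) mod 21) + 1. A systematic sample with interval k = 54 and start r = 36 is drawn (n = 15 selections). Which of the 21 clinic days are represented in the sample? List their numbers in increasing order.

3, 6, 9, 12, 15, 18, 21

Consecutive selections differ by k = 54, so their clinic day numbers differ by 54 mod 21 = 12.
gcd(54, 21) = 3, so the sample visits 21/3 = 7 distinct residues mod 21.
Start 36 is clinic day 15; the clinic days hit are 3, 6, 9, 12, 15, 18, 21.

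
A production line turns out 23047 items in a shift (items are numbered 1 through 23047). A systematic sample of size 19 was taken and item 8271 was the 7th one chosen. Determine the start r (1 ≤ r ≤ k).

k = 23047/19 = 1213
r = 8271 − (7−1)×1213 = 8271 − 7278 = 993

993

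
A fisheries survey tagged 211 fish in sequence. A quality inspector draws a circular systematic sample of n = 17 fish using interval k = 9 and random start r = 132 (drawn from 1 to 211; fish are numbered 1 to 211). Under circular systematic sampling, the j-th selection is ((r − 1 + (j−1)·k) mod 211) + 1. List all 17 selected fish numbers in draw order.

Selection 1: 132
Selection 2: 132 + 9 = 141
Selection 3: 141 + 9 = 150
Selection 4: 150 + 9 = 159
Selection 5: 159 + 9 = 168
Selection 6: 168 + 9 = 177
Selection 7: 177 + 9 = 186
Selection 8: 186 + 9 = 195
Selection 9: 195 + 9 = 204
Selection 10: 204 + 9 = 213 → 213 − 211 = 2
Selection 11: 2 + 9 = 11
Selection 12: 11 + 9 = 20
Selection 13: 20 + 9 = 29
Selection 14: 29 + 9 = 38
Selection 15: 38 + 9 = 47
Selection 16: 47 + 9 = 56
Selection 17: 56 + 9 = 65

132, 141, 150, 159, 168, 177, 186, 195, 204, 2, 11, 20, 29, 38, 47, 56, 65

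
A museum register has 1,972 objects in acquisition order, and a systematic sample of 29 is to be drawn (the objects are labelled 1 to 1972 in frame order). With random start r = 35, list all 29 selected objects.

35, 103, 171, 239, 307, 375, 443, 511, 579, 647, 715, 783, 851, 919, 987, 1055, 1123, 1191, 1259, 1327, 1395, 1463, 1531, 1599, 1667, 1735, 1803, 1871, 1939

k = N/n = 1972/29 = 68
object 1: 35
object 2: 35 + 68 = 103
object 3: 103 + 68 = 171
object 4: 171 + 68 = 239
object 5: 239 + 68 = 307
object 6: 307 + 68 = 375
object 7: 375 + 68 = 443
object 8: 443 + 68 = 511
object 9: 511 + 68 = 579
object 10: 579 + 68 = 647
object 11: 647 + 68 = 715
object 12: 715 + 68 = 783
object 13: 783 + 68 = 851
object 14: 851 + 68 = 919
object 15: 919 + 68 = 987
object 16: 987 + 68 = 1055
object 17: 1055 + 68 = 1123
object 18: 1123 + 68 = 1191
object 19: 1191 + 68 = 1259
object 20: 1259 + 68 = 1327
object 21: 1327 + 68 = 1395
object 22: 1395 + 68 = 1463
object 23: 1463 + 68 = 1531
object 24: 1531 + 68 = 1599
object 25: 1599 + 68 = 1667
object 26: 1667 + 68 = 1735
object 27: 1735 + 68 = 1803
object 28: 1803 + 68 = 1871
object 29: 1871 + 68 = 1939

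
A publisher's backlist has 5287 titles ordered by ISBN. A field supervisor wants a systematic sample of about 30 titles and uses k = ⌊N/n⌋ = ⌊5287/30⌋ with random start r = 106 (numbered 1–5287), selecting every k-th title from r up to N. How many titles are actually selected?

k = ⌊5287/30⌋ = 176
Achieved size = ⌊(5287 − 106)/176⌋ + 1 = ⌊5181/176⌋ + 1 = 29 + 1 = 30
(last selection: 106 + 29×176 = 5210 ≤ 5287; next would be 5386 > 5287)

30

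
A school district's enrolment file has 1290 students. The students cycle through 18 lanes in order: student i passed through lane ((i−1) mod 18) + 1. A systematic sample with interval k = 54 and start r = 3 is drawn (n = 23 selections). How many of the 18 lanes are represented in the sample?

1

Consecutive selections differ by k = 54, so their lane numbers differ by 54 mod 18 = 0.
gcd(54, 18) = 18, so the sample visits 18/18 = 1 distinct residues mod 18.
Start 3 is lane 3; the lanes hit are 3.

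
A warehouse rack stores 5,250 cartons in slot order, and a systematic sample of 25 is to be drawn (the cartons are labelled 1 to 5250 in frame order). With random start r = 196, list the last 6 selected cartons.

4186, 4396, 4606, 4816, 5026, 5236

k = N/n = 5250/25 = 210
20th selection = 196 + 19×210 = 4186
21st: 4186 + 210 = 4396
22nd: 4396 + 210 = 4606
23rd: 4606 + 210 = 4816
24th: 4816 + 210 = 5026
25th: 5026 + 210 = 5236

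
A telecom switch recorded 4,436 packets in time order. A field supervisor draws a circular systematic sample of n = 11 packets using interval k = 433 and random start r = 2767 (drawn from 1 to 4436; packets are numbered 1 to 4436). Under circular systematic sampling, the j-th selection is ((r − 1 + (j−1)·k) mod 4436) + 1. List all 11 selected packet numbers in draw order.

2767, 3200, 3633, 4066, 63, 496, 929, 1362, 1795, 2228, 2661

Selection 1: 2767
Selection 2: 2767 + 433 = 3200
Selection 3: 3200 + 433 = 3633
Selection 4: 3633 + 433 = 4066
Selection 5: 4066 + 433 = 4499 → 4499 − 4436 = 63
Selection 6: 63 + 433 = 496
Selection 7: 496 + 433 = 929
Selection 8: 929 + 433 = 1362
Selection 9: 1362 + 433 = 1795
Selection 10: 1795 + 433 = 2228
Selection 11: 2228 + 433 = 2661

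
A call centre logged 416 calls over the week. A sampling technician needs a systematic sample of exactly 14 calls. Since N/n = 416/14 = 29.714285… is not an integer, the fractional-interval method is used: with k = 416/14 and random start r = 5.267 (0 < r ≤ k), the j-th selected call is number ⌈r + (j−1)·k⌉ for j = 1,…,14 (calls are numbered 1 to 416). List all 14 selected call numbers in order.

j=1: r + 0k = 5.267 → ⌈·⌉ = 6
j=2: r + 1k = 34.981285… → ⌈·⌉ = 35
j=3: r + 2k = 64.695571… → ⌈·⌉ = 65
j=4: r + 3k = 94.409857… → ⌈·⌉ = 95
j=5: r + 4k = 124.124142… → ⌈·⌉ = 125
j=6: r + 5k = 153.838428… → ⌈·⌉ = 154
j=7: r + 6k = 183.552714… → ⌈·⌉ = 184
j=8: r + 7k = 213.267 → ⌈·⌉ = 214
j=9: r + 8k = 242.981285… → ⌈·⌉ = 243
j=10: r + 9k = 272.695571… → ⌈·⌉ = 273
j=11: r + 10k = 302.409857… → ⌈·⌉ = 303
j=12: r + 11k = 332.124142… → ⌈·⌉ = 333
j=13: r + 12k = 361.838428… → ⌈·⌉ = 362
j=14: r + 13k = 391.552714… → ⌈·⌉ = 392

6, 35, 65, 95, 125, 154, 184, 214, 243, 273, 303, 333, 362, 392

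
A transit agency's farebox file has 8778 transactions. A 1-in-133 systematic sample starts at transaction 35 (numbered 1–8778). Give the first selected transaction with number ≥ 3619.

k = 133
Steps past start: ⌈(3619 − 35)/133⌉ = ⌈3584/133⌉ = 27
Selected transaction: 35 + 27×133 = 3626

3626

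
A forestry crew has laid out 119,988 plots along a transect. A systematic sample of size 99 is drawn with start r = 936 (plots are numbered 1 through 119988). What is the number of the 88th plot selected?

k = 119988/99 = 1212
88th selection = r + (88−1)·k = 936 + 87×1212 = 936 + 105444 = 106380

106380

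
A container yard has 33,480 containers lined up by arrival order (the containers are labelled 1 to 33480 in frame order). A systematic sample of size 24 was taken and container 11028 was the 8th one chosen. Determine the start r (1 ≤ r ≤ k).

1263

k = 33480/24 = 1395
r = 11028 − (8−1)×1395 = 11028 − 9765 = 1263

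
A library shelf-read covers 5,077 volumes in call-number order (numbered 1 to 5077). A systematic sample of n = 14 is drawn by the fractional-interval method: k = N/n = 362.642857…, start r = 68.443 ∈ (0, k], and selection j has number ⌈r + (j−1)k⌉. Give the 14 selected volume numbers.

69, 432, 794, 1157, 1520, 1882, 2245, 2607, 2970, 3333, 3695, 4058, 4421, 4783

j=1: r + 0k = 68.443 → ⌈·⌉ = 69
j=2: r + 1k = 431.085857… → ⌈·⌉ = 432
j=3: r + 2k = 793.728714… → ⌈·⌉ = 794
j=4: r + 3k = 1156.371571… → ⌈·⌉ = 1157
j=5: r + 4k = 1519.014428… → ⌈·⌉ = 1520
j=6: r + 5k = 1881.657285… → ⌈·⌉ = 1882
j=7: r + 6k = 2244.300142… → ⌈·⌉ = 2245
j=8: r + 7k = 2606.943 → ⌈·⌉ = 2607
j=9: r + 8k = 2969.585857… → ⌈·⌉ = 2970
j=10: r + 9k = 3332.228714… → ⌈·⌉ = 3333
j=11: r + 10k = 3694.871571… → ⌈·⌉ = 3695
j=12: r + 11k = 4057.514428… → ⌈·⌉ = 4058
j=13: r + 12k = 4420.157285… → ⌈·⌉ = 4421
j=14: r + 13k = 4782.800142… → ⌈·⌉ = 4783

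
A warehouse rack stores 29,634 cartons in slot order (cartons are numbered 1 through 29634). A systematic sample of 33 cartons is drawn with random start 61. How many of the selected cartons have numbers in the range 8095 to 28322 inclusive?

23

k = 29634/33 = 898
First selection ≥ 8095: 61 + ⌈(8095−61)/898⌉·898 = 61 + 9×898 = 8143
Last selection ≤ 28322: 61 + ⌊(28322−61)/898⌋·898 = 61 + 31×898 = 27899
Count = 31 − 9 + 1 = 23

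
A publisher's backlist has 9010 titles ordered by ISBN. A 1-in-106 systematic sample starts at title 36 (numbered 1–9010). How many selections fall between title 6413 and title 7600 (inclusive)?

11

k = 106
First selection ≥ 6413: 36 + ⌈(6413−36)/106⌉·106 = 36 + 61×106 = 6502
Last selection ≤ 7600: 36 + ⌊(7600−36)/106⌋·106 = 36 + 71×106 = 7562
Count = 71 − 61 + 1 = 11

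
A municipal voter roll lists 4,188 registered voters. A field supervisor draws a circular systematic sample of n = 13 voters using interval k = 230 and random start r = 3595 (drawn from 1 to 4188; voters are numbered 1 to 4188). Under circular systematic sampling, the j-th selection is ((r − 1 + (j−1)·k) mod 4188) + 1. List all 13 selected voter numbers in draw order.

3595, 3825, 4055, 97, 327, 557, 787, 1017, 1247, 1477, 1707, 1937, 2167

Selection 1: 3595
Selection 2: 3595 + 230 = 3825
Selection 3: 3825 + 230 = 4055
Selection 4: 4055 + 230 = 4285 → 4285 − 4188 = 97
Selection 5: 97 + 230 = 327
Selection 6: 327 + 230 = 557
Selection 7: 557 + 230 = 787
Selection 8: 787 + 230 = 1017
Selection 9: 1017 + 230 = 1247
Selection 10: 1247 + 230 = 1477
Selection 11: 1477 + 230 = 1707
Selection 12: 1707 + 230 = 1937
Selection 13: 1937 + 230 = 2167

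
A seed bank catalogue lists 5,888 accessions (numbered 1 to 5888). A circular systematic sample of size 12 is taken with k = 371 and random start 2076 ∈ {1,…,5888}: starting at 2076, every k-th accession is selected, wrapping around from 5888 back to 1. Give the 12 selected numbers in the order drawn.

Selection 1: 2076
Selection 2: 2076 + 371 = 2447
Selection 3: 2447 + 371 = 2818
Selection 4: 2818 + 371 = 3189
Selection 5: 3189 + 371 = 3560
Selection 6: 3560 + 371 = 3931
Selection 7: 3931 + 371 = 4302
Selection 8: 4302 + 371 = 4673
Selection 9: 4673 + 371 = 5044
Selection 10: 5044 + 371 = 5415
Selection 11: 5415 + 371 = 5786
Selection 12: 5786 + 371 = 6157 → 6157 − 5888 = 269

2076, 2447, 2818, 3189, 3560, 3931, 4302, 4673, 5044, 5415, 5786, 269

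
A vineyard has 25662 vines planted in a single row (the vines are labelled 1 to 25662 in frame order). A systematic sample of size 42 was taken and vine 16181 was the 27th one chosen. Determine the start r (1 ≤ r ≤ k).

k = 25662/42 = 611
r = 16181 − (27−1)×611 = 16181 − 15886 = 295

295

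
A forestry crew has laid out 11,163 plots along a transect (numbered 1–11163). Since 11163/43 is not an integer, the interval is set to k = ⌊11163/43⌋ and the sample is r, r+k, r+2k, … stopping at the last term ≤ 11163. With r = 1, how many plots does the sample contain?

k = ⌊11163/43⌋ = 259
Achieved size = ⌊(11163 − 1)/259⌋ + 1 = ⌊11162/259⌋ + 1 = 43 + 1 = 44
(last selection: 1 + 43×259 = 11138 ≤ 11163; next would be 11397 > 11163)

44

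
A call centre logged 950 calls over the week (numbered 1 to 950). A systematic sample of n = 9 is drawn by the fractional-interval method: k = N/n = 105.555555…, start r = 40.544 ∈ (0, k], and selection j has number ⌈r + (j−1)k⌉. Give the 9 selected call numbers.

41, 147, 252, 358, 463, 569, 674, 780, 885

j=1: r + 0k = 40.544 → ⌈·⌉ = 41
j=2: r + 1k = 146.099555… → ⌈·⌉ = 147
j=3: r + 2k = 251.655111… → ⌈·⌉ = 252
j=4: r + 3k = 357.210666… → ⌈·⌉ = 358
j=5: r + 4k = 462.766222… → ⌈·⌉ = 463
j=6: r + 5k = 568.321777… → ⌈·⌉ = 569
j=7: r + 6k = 673.877333… → ⌈·⌉ = 674
j=8: r + 7k = 779.432888… → ⌈·⌉ = 780
j=9: r + 8k = 884.988444… → ⌈·⌉ = 885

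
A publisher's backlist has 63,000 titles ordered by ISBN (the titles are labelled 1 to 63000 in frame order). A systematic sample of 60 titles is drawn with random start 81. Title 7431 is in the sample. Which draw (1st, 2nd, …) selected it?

k = 63000/60 = 1050
position = (7431 − 81)/1050 + 1 = 7350/1050 + 1 = 7 + 1 = 8

8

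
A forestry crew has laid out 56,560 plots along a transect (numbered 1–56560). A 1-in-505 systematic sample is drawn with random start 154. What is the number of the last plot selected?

56209

k = 505
112th selection = r + (112−1)·k = 154 + 111×505 = 154 + 56055 = 56209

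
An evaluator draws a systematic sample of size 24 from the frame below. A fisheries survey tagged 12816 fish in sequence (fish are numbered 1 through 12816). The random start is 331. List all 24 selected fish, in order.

k = N/n = 12816/24 = 534
fish 1: 331
fish 2: 331 + 534 = 865
fish 3: 865 + 534 = 1399
fish 4: 1399 + 534 = 1933
fish 5: 1933 + 534 = 2467
fish 6: 2467 + 534 = 3001
fish 7: 3001 + 534 = 3535
fish 8: 3535 + 534 = 4069
fish 9: 4069 + 534 = 4603
fish 10: 4603 + 534 = 5137
fish 11: 5137 + 534 = 5671
fish 12: 5671 + 534 = 6205
fish 13: 6205 + 534 = 6739
fish 14: 6739 + 534 = 7273
fish 15: 7273 + 534 = 7807
fish 16: 7807 + 534 = 8341
fish 17: 8341 + 534 = 8875
fish 18: 8875 + 534 = 9409
fish 19: 9409 + 534 = 9943
fish 20: 9943 + 534 = 10477
fish 21: 10477 + 534 = 11011
fish 22: 11011 + 534 = 11545
fish 23: 11545 + 534 = 12079
fish 24: 12079 + 534 = 12613

331, 865, 1399, 1933, 2467, 3001, 3535, 4069, 4603, 5137, 5671, 6205, 6739, 7273, 7807, 8341, 8875, 9409, 9943, 10477, 11011, 11545, 12079, 12613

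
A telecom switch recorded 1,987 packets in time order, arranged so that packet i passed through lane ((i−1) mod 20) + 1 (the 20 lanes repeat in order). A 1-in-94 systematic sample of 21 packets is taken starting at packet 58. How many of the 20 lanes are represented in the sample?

10

Consecutive selections differ by k = 94, so their lane numbers differ by 94 mod 20 = 14.
gcd(94, 20) = 2, so the sample visits 20/2 = 10 distinct residues mod 20.
Start 58 is lane 18; the lanes hit are 2, 4, 6, 8, 10, 12, 14, 16, 18, 20.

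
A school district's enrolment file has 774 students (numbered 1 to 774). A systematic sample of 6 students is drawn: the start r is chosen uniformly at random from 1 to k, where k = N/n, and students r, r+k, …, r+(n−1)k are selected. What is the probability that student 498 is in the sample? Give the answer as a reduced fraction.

1/129

k = 774/6 = 129.
Student 498 is selected iff r ≡ 498 (mod 129); exactly one such r in {1,…,129}.
Inclusion probability = 1/129.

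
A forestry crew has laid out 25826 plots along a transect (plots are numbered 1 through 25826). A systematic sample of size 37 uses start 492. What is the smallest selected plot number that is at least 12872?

k = 25826/37 = 698
Steps past start: ⌈(12872 − 492)/698⌉ = ⌈12380/698⌉ = 18
Selected plot: 492 + 18×698 = 13056

13056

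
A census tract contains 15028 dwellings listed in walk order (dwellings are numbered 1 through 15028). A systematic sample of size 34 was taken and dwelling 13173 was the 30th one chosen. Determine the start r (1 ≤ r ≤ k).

355

k = 15028/34 = 442
r = 13173 − (30−1)×442 = 13173 − 12818 = 355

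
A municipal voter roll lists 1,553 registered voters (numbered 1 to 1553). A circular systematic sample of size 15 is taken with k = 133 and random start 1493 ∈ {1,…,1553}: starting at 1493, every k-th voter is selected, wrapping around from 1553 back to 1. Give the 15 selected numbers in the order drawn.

Selection 1: 1493
Selection 2: 1493 + 133 = 1626 → 1626 − 1553 = 73
Selection 3: 73 + 133 = 206
Selection 4: 206 + 133 = 339
Selection 5: 339 + 133 = 472
Selection 6: 472 + 133 = 605
Selection 7: 605 + 133 = 738
Selection 8: 738 + 133 = 871
Selection 9: 871 + 133 = 1004
Selection 10: 1004 + 133 = 1137
Selection 11: 1137 + 133 = 1270
Selection 12: 1270 + 133 = 1403
Selection 13: 1403 + 133 = 1536
Selection 14: 1536 + 133 = 1669 → 1669 − 1553 = 116
Selection 15: 116 + 133 = 249

1493, 73, 206, 339, 472, 605, 738, 871, 1004, 1137, 1270, 1403, 1536, 116, 249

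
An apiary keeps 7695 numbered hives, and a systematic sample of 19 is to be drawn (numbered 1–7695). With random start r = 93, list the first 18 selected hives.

93, 498, 903, 1308, 1713, 2118, 2523, 2928, 3333, 3738, 4143, 4548, 4953, 5358, 5763, 6168, 6573, 6978

k = N/n = 7695/19 = 405
hive 1: 93
hive 2: 93 + 405 = 498
hive 3: 498 + 405 = 903
hive 4: 903 + 405 = 1308
hive 5: 1308 + 405 = 1713
hive 6: 1713 + 405 = 2118
hive 7: 2118 + 405 = 2523
hive 8: 2523 + 405 = 2928
hive 9: 2928 + 405 = 3333
hive 10: 3333 + 405 = 3738
hive 11: 3738 + 405 = 4143
hive 12: 4143 + 405 = 4548
hive 13: 4548 + 405 = 4953
hive 14: 4953 + 405 = 5358
hive 15: 5358 + 405 = 5763
hive 16: 5763 + 405 = 6168
hive 17: 6168 + 405 = 6573
hive 18: 6573 + 405 = 6978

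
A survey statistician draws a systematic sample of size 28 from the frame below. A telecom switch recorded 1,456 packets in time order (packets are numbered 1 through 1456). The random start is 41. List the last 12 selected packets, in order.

k = N/n = 1456/28 = 52
17th selection = 41 + 16×52 = 873
18th: 873 + 52 = 925
19th: 925 + 52 = 977
20th: 977 + 52 = 1029
21st: 1029 + 52 = 1081
22nd: 1081 + 52 = 1133
23rd: 1133 + 52 = 1185
24th: 1185 + 52 = 1237
25th: 1237 + 52 = 1289
26th: 1289 + 52 = 1341
27th: 1341 + 52 = 1393
28th: 1393 + 52 = 1445

873, 925, 977, 1029, 1081, 1133, 1185, 1237, 1289, 1341, 1393, 1445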